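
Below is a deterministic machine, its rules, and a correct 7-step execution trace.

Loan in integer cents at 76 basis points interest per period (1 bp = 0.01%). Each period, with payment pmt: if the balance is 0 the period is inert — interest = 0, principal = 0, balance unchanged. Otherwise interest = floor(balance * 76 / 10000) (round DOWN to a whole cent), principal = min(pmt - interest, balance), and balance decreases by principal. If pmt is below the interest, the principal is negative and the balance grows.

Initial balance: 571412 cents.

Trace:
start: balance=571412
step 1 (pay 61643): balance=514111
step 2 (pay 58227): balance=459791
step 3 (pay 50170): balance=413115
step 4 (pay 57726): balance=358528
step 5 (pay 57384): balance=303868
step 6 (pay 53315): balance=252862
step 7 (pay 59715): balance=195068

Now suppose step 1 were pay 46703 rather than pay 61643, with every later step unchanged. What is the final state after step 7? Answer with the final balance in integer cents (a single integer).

(re-executing from step 1 with the substitution; state before step 1: balance=571412)
step 1 (pay 46703): balance=529051
step 2 (pay 58227): balance=474844
step 3 (pay 50170): balance=428282
step 4 (pay 57726): balance=373810
step 5 (pay 57384): balance=319266
step 6 (pay 53315): balance=268377
step 7 (pay 59715): balance=210701

210701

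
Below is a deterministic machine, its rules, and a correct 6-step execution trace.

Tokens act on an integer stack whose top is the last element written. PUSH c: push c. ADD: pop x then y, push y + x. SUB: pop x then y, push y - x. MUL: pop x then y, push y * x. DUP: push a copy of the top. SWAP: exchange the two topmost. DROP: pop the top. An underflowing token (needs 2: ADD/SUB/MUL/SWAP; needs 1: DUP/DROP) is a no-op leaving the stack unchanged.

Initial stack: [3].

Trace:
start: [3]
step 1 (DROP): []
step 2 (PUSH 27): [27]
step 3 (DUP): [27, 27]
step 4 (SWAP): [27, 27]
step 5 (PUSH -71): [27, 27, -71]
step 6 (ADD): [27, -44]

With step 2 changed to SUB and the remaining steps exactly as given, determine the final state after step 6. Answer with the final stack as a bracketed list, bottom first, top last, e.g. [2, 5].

(re-executing from step 2 with the substitution; state before step 2: [])
step 2 (SUB): []
step 3 (DUP): []
step 4 (SWAP): []
step 5 (PUSH -71): [-71]
step 6 (ADD): [-71]

[-71]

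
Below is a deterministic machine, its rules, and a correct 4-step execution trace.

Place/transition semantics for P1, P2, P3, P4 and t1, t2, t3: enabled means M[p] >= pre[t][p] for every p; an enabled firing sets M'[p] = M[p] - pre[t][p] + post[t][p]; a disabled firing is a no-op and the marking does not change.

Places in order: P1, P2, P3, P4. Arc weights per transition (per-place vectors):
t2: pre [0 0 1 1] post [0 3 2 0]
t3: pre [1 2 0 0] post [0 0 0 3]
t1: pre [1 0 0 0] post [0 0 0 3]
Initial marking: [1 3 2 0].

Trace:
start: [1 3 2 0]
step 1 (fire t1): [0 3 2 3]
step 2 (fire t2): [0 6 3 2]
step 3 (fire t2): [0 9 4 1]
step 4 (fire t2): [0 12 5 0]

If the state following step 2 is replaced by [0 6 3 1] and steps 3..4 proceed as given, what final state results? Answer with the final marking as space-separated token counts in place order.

state after step 2 := [0 6 3 1]
step 3 (fire t2): [0 9 4 0]
step 4 (fire t2): [0 9 4 0]

0 9 4 0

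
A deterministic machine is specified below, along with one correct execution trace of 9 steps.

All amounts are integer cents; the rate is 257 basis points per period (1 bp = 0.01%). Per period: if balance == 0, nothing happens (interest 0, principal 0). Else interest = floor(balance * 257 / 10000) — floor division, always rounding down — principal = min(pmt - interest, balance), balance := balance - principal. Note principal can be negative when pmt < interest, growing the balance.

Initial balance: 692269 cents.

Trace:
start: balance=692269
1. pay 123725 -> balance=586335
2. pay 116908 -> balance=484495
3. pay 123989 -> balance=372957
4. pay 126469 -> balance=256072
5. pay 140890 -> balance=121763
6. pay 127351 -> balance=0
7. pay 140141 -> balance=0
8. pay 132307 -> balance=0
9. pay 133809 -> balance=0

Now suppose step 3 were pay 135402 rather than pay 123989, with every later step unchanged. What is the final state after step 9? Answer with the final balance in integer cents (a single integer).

0

(re-executing from step 3 with the substitution; state before step 3: balance=484495)
3. pay 135402 -> balance=361544
4. pay 126469 -> balance=244366
5. pay 140890 -> balance=109756
6. pay 127351 -> balance=0
7. pay 140141 -> balance=0
8. pay 132307 -> balance=0
9. pay 133809 -> balance=0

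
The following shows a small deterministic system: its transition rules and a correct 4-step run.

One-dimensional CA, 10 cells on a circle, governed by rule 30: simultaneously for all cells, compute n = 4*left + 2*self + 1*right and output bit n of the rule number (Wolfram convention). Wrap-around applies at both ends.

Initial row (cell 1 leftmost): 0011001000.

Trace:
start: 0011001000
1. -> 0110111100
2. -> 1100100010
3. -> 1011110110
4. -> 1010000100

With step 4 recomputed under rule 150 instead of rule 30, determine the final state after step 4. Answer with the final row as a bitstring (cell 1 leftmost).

1001100000

(re-executing step 4 under rule 150; state before step 4: 1011110110)
4. -> 1001100000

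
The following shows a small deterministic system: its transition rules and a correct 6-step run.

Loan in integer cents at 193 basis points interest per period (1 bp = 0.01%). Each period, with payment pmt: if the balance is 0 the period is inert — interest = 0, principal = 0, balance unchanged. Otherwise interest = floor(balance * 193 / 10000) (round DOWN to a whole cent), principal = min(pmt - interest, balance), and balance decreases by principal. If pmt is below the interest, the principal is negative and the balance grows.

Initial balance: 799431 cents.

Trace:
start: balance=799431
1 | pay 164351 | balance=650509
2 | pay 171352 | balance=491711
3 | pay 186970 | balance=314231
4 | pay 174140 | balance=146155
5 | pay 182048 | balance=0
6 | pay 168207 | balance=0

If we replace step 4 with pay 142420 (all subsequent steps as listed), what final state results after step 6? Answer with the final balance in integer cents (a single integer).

0

(re-executing from step 4 with the substitution; state before step 4: balance=314231)
4 | pay 142420 | balance=177875
5 | pay 182048 | balance=0
6 | pay 168207 | balance=0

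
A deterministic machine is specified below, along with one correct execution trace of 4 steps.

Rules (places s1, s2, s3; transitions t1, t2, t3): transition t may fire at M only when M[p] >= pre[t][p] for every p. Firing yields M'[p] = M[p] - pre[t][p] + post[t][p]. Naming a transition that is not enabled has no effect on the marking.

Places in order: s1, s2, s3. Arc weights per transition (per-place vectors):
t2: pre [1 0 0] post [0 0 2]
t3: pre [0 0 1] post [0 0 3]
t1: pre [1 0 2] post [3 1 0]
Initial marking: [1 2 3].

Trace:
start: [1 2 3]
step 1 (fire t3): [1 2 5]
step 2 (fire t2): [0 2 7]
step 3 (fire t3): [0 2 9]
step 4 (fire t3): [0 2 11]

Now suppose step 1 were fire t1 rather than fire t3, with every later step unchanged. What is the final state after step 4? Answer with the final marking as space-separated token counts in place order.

(re-executing from step 1 with the substitution; state before step 1: [1 2 3])
step 1 (fire t1): [3 3 1]
step 2 (fire t2): [2 3 3]
step 3 (fire t3): [2 3 5]
step 4 (fire t3): [2 3 7]

2 3 7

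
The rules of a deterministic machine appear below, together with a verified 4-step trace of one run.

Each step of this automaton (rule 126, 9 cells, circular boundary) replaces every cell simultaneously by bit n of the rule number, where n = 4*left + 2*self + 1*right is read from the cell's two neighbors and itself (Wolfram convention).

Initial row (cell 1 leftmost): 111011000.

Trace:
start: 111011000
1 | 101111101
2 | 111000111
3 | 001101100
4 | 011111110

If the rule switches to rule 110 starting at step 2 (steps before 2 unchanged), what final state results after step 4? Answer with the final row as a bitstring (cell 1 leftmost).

011011100

(re-executing steps 2..4 under rule 110; state before step 2: 101111101)
2 | 111000111
3 | 001001100
4 | 011011100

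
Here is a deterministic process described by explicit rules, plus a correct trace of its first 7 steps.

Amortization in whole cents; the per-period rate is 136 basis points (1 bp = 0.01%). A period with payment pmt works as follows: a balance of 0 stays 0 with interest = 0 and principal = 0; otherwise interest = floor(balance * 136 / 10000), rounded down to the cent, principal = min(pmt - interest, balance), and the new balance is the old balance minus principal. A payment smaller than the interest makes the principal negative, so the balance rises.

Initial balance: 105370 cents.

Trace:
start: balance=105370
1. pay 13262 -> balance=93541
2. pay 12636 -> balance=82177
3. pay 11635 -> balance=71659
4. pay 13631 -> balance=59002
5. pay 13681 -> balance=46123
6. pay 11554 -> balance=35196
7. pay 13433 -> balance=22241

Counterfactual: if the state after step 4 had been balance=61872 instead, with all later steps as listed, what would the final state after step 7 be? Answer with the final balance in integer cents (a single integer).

25229

state after step 4 := balance=61872
5. pay 13681 -> balance=49032
6. pay 11554 -> balance=38144
7. pay 13433 -> balance=25229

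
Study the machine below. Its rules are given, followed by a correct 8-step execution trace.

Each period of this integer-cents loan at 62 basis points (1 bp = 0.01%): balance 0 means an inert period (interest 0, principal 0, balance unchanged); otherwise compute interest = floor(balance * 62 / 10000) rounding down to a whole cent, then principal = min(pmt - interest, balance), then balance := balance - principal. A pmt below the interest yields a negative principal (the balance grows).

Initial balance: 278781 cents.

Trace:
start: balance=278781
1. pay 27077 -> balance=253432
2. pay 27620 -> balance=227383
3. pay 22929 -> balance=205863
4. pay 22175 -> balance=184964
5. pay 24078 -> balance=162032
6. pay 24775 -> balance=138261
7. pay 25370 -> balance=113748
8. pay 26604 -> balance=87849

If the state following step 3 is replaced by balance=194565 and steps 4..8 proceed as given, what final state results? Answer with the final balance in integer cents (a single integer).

76196

state after step 3 := balance=194565
4. pay 22175 -> balance=173596
5. pay 24078 -> balance=150594
6. pay 24775 -> balance=126752
7. pay 25370 -> balance=102167
8. pay 26604 -> balance=76196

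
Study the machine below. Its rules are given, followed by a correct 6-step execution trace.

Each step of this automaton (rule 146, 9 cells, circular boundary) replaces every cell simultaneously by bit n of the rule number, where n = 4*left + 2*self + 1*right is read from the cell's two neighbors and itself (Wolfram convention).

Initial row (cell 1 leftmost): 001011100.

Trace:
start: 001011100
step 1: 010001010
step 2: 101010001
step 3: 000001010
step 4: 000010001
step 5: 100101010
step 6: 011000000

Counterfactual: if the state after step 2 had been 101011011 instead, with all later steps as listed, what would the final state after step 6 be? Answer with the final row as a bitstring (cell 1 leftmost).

101001010

state after step 2 := 101011011
step 3: 000000001
step 4: 100000010
step 5: 010000100
step 6: 101001010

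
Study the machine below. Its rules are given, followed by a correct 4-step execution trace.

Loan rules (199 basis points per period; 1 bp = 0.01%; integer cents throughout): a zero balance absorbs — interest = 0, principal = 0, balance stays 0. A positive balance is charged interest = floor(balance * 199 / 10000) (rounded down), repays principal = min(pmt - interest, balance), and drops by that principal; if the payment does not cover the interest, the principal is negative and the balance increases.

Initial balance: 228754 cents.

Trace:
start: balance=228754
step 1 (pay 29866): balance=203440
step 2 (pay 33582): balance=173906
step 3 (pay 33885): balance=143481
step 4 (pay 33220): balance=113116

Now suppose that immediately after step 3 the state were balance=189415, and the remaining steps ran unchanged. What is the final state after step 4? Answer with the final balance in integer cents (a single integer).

state after step 3 := balance=189415
step 4 (pay 33220): balance=159964

159964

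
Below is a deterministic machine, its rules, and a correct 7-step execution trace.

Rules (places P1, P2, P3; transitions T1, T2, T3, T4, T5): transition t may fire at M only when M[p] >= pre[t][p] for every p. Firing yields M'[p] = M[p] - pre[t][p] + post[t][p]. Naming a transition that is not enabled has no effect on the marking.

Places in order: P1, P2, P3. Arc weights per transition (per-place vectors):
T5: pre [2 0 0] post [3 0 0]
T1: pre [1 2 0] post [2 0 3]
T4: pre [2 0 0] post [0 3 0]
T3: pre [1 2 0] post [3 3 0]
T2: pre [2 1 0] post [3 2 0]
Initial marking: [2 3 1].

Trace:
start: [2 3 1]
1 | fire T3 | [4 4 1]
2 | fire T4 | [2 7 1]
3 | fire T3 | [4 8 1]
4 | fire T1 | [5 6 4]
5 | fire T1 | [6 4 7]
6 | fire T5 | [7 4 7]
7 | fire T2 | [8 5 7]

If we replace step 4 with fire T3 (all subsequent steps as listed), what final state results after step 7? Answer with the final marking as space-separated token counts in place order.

9 8 4

(re-executing from step 4 with the substitution; state before step 4: [4 8 1])
4 | fire T3 | [6 9 1]
5 | fire T1 | [7 7 4]
6 | fire T5 | [8 7 4]
7 | fire T2 | [9 8 4]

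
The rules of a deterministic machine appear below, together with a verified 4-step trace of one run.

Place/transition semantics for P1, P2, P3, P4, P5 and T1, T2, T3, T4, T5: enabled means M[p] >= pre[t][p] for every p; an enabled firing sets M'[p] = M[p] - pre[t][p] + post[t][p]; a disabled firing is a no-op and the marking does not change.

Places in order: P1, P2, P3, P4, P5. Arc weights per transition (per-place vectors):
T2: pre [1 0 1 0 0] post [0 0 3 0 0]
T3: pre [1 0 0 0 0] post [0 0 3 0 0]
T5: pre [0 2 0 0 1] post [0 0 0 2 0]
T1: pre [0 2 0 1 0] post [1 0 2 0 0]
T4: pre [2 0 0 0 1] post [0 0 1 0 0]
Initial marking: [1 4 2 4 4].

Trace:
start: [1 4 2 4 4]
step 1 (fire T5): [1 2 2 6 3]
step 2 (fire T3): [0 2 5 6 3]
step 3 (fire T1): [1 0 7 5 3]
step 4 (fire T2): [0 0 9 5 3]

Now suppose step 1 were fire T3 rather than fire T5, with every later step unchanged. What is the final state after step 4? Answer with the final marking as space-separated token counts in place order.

(re-executing from step 1 with the substitution; state before step 1: [1 4 2 4 4])
step 1 (fire T3): [0 4 5 4 4]
step 2 (fire T3): [0 4 5 4 4]
step 3 (fire T1): [1 2 7 3 4]
step 4 (fire T2): [0 2 9 3 4]

0 2 9 3 4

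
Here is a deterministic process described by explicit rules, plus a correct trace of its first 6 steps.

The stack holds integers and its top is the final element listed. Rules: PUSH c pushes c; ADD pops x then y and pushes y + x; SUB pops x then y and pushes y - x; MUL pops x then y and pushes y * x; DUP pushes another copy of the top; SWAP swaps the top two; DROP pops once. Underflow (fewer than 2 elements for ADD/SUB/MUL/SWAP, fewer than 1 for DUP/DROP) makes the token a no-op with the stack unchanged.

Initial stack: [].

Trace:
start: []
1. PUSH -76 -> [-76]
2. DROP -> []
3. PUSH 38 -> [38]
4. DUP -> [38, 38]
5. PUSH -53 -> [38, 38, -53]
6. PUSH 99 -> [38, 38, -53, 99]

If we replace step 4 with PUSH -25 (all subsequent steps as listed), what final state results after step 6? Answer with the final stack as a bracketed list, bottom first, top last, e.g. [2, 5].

(re-executing from step 4 with the substitution; state before step 4: [38])
4. PUSH -25 -> [38, -25]
5. PUSH -53 -> [38, -25, -53]
6. PUSH 99 -> [38, -25, -53, 99]

[38, -25, -53, 99]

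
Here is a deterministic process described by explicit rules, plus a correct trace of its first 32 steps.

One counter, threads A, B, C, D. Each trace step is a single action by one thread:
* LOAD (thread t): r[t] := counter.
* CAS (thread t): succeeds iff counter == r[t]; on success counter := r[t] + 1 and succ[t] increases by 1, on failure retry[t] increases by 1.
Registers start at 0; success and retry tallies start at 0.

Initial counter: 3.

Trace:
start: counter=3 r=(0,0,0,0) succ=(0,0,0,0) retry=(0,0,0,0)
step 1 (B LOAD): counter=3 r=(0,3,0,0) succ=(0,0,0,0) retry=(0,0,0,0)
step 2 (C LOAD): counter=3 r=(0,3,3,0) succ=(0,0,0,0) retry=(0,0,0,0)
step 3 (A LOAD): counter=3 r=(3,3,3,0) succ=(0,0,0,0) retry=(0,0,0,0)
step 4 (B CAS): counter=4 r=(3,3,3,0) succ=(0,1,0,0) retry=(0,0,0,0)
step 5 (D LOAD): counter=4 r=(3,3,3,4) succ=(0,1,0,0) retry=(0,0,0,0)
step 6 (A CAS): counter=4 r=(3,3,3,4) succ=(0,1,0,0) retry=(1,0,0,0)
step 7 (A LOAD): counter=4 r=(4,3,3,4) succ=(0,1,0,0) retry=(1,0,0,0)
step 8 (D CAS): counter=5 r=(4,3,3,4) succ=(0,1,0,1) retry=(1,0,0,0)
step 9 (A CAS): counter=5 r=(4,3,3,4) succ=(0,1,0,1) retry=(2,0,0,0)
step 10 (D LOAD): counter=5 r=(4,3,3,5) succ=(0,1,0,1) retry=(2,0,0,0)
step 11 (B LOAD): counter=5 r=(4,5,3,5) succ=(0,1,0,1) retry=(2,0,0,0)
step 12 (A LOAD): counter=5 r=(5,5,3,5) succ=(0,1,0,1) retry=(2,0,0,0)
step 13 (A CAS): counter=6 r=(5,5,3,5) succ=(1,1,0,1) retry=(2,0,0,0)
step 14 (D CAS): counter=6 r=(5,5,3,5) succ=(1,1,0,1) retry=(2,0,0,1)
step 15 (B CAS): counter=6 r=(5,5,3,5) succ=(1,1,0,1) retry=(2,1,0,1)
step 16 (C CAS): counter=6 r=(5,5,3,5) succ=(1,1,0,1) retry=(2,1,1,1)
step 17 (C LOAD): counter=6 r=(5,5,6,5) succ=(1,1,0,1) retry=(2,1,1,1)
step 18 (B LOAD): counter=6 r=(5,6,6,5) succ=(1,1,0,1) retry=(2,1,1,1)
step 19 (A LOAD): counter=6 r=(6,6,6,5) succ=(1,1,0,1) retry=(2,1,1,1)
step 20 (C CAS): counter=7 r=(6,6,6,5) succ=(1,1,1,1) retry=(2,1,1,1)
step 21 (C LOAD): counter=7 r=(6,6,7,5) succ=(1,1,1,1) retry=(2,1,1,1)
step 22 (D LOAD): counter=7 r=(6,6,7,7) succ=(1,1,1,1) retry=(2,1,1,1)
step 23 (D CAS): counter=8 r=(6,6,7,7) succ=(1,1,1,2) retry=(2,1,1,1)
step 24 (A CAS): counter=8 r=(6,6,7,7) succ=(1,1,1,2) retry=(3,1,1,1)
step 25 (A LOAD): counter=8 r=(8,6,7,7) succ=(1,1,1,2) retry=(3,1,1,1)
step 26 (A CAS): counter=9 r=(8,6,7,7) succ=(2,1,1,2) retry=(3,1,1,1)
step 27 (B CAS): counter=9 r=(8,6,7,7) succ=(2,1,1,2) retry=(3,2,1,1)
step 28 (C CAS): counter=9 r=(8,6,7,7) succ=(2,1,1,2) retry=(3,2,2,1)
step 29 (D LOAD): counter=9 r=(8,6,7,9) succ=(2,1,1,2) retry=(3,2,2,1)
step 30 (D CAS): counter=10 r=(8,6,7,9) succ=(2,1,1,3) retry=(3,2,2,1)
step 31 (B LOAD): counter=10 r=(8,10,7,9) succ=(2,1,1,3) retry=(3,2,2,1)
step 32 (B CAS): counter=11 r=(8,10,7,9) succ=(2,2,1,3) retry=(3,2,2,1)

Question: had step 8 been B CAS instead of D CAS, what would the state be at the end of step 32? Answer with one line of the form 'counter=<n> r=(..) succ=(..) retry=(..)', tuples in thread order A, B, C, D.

counter=11 r=(8,10,7,9) succ=(3,2,1,2) retry=(2,3,2,1)

(re-executing from step 8 with the substitution; state before step 8: counter=4 r=(4,3,3,4) succ=(0,1,0,0) retry=(1,0,0,0))
step 8 (B CAS): counter=4 r=(4,3,3,4) succ=(0,1,0,0) retry=(1,1,0,0)
step 9 (A CAS): counter=5 r=(4,3,3,4) succ=(1,1,0,0) retry=(1,1,0,0)
step 10 (D LOAD): counter=5 r=(4,3,3,5) succ=(1,1,0,0) retry=(1,1,0,0)
step 11 (B LOAD): counter=5 r=(4,5,3,5) succ=(1,1,0,0) retry=(1,1,0,0)
step 12 (A LOAD): counter=5 r=(5,5,3,5) succ=(1,1,0,0) retry=(1,1,0,0)
step 13 (A CAS): counter=6 r=(5,5,3,5) succ=(2,1,0,0) retry=(1,1,0,0)
step 14 (D CAS): counter=6 r=(5,5,3,5) succ=(2,1,0,0) retry=(1,1,0,1)
step 15 (B CAS): counter=6 r=(5,5,3,5) succ=(2,1,0,0) retry=(1,2,0,1)
step 16 (C CAS): counter=6 r=(5,5,3,5) succ=(2,1,0,0) retry=(1,2,1,1)
step 17 (C LOAD): counter=6 r=(5,5,6,5) succ=(2,1,0,0) retry=(1,2,1,1)
step 18 (B LOAD): counter=6 r=(5,6,6,5) succ=(2,1,0,0) retry=(1,2,1,1)
step 19 (A LOAD): counter=6 r=(6,6,6,5) succ=(2,1,0,0) retry=(1,2,1,1)
step 20 (C CAS): counter=7 r=(6,6,6,5) succ=(2,1,1,0) retry=(1,2,1,1)
step 21 (C LOAD): counter=7 r=(6,6,7,5) succ=(2,1,1,0) retry=(1,2,1,1)
step 22 (D LOAD): counter=7 r=(6,6,7,7) succ=(2,1,1,0) retry=(1,2,1,1)
step 23 (D CAS): counter=8 r=(6,6,7,7) succ=(2,1,1,1) retry=(1,2,1,1)
step 24 (A CAS): counter=8 r=(6,6,7,7) succ=(2,1,1,1) retry=(2,2,1,1)
step 25 (A LOAD): counter=8 r=(8,6,7,7) succ=(2,1,1,1) retry=(2,2,1,1)
step 26 (A CAS): counter=9 r=(8,6,7,7) succ=(3,1,1,1) retry=(2,2,1,1)
step 27 (B CAS): counter=9 r=(8,6,7,7) succ=(3,1,1,1) retry=(2,3,1,1)
step 28 (C CAS): counter=9 r=(8,6,7,7) succ=(3,1,1,1) retry=(2,3,2,1)
step 29 (D LOAD): counter=9 r=(8,6,7,9) succ=(3,1,1,1) retry=(2,3,2,1)
step 30 (D CAS): counter=10 r=(8,6,7,9) succ=(3,1,1,2) retry=(2,3,2,1)
step 31 (B LOAD): counter=10 r=(8,10,7,9) succ=(3,1,1,2) retry=(2,3,2,1)
step 32 (B CAS): counter=11 r=(8,10,7,9) succ=(3,2,1,2) retry=(2,3,2,1)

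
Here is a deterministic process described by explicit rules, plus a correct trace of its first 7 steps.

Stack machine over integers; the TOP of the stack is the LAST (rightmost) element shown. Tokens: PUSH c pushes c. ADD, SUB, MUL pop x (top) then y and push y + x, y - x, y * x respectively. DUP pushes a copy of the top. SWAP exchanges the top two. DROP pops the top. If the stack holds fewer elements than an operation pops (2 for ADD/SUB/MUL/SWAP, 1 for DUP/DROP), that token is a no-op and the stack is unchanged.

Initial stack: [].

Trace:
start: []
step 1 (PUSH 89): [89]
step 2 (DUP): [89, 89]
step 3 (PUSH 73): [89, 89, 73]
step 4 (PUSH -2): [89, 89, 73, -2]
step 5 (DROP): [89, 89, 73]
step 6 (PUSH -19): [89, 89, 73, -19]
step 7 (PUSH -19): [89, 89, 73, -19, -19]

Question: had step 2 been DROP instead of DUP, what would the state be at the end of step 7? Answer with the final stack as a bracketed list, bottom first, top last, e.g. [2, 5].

[73, -19, -19]

(re-executing from step 2 with the substitution; state before step 2: [89])
step 2 (DROP): []
step 3 (PUSH 73): [73]
step 4 (PUSH -2): [73, -2]
step 5 (DROP): [73]
step 6 (PUSH -19): [73, -19]
step 7 (PUSH -19): [73, -19, -19]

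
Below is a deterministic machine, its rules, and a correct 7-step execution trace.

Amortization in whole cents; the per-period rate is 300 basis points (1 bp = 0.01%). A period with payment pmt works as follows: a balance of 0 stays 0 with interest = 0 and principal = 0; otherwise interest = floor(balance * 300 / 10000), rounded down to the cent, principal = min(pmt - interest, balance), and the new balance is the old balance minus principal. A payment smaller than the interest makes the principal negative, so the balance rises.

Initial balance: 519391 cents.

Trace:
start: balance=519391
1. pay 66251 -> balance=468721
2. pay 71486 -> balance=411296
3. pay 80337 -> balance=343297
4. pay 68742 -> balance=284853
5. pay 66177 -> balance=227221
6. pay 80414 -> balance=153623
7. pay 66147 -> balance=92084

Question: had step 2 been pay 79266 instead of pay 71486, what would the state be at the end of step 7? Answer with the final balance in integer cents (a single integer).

83067

(re-executing from step 2 with the substitution; state before step 2: balance=468721)
2. pay 79266 -> balance=403516
3. pay 80337 -> balance=335284
4. pay 68742 -> balance=276600
5. pay 66177 -> balance=218721
6. pay 80414 -> balance=144868
7. pay 66147 -> balance=83067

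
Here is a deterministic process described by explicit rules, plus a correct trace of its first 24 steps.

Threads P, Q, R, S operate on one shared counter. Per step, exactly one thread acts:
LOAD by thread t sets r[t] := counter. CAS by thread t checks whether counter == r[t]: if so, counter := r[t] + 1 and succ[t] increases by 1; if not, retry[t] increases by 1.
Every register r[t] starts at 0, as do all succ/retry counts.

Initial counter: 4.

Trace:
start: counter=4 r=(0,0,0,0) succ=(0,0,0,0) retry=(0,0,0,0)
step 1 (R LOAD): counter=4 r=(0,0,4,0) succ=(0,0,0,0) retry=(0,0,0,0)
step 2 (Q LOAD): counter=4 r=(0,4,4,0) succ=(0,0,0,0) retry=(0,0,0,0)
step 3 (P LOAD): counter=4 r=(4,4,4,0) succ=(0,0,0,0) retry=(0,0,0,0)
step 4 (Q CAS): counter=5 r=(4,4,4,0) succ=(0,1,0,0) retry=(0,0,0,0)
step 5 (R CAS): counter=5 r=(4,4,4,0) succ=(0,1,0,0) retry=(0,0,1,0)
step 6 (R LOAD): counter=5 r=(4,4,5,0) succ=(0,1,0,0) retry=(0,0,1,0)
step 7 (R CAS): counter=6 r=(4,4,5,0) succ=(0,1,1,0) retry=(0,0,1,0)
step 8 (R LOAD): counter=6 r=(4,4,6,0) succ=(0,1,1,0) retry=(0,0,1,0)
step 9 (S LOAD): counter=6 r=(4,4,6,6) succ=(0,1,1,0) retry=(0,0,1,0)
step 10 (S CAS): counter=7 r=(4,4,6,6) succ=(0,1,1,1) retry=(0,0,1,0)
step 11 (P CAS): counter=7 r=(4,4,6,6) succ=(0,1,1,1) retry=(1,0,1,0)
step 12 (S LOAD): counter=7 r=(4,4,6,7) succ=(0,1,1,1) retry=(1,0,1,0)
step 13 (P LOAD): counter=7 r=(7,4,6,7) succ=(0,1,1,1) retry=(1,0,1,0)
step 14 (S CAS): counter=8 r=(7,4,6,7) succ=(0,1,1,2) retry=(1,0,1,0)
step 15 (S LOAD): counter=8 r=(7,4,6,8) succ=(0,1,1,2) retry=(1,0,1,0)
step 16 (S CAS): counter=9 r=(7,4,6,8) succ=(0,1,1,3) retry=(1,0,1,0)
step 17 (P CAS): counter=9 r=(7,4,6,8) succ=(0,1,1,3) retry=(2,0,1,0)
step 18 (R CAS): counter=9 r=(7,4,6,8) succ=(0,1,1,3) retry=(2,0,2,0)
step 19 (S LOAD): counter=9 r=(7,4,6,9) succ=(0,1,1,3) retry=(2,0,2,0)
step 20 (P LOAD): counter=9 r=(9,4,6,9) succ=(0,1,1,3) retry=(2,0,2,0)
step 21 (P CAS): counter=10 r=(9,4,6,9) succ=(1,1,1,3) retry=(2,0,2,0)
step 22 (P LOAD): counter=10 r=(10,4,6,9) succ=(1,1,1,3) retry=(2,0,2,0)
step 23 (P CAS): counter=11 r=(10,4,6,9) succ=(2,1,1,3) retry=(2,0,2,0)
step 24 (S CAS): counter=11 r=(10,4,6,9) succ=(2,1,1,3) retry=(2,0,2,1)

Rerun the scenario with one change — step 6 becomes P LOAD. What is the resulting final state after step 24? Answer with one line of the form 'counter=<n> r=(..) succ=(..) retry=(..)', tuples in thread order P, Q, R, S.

(re-executing from step 6 with the substitution; state before step 6: counter=5 r=(4,4,4,0) succ=(0,1,0,0) retry=(0,0,1,0))
step 6 (P LOAD): counter=5 r=(5,4,4,0) succ=(0,1,0,0) retry=(0,0,1,0)
step 7 (R CAS): counter=5 r=(5,4,4,0) succ=(0,1,0,0) retry=(0,0,2,0)
step 8 (R LOAD): counter=5 r=(5,4,5,0) succ=(0,1,0,0) retry=(0,0,2,0)
step 9 (S LOAD): counter=5 r=(5,4,5,5) succ=(0,1,0,0) retry=(0,0,2,0)
step 10 (S CAS): counter=6 r=(5,4,5,5) succ=(0,1,0,1) retry=(0,0,2,0)
step 11 (P CAS): counter=6 r=(5,4,5,5) succ=(0,1,0,1) retry=(1,0,2,0)
step 12 (S LOAD): counter=6 r=(5,4,5,6) succ=(0,1,0,1) retry=(1,0,2,0)
step 13 (P LOAD): counter=6 r=(6,4,5,6) succ=(0,1,0,1) retry=(1,0,2,0)
step 14 (S CAS): counter=7 r=(6,4,5,6) succ=(0,1,0,2) retry=(1,0,2,0)
step 15 (S LOAD): counter=7 r=(6,4,5,7) succ=(0,1,0,2) retry=(1,0,2,0)
step 16 (S CAS): counter=8 r=(6,4,5,7) succ=(0,1,0,3) retry=(1,0,2,0)
step 17 (P CAS): counter=8 r=(6,4,5,7) succ=(0,1,0,3) retry=(2,0,2,0)
step 18 (R CAS): counter=8 r=(6,4,5,7) succ=(0,1,0,3) retry=(2,0,3,0)
step 19 (S LOAD): counter=8 r=(6,4,5,8) succ=(0,1,0,3) retry=(2,0,3,0)
step 20 (P LOAD): counter=8 r=(8,4,5,8) succ=(0,1,0,3) retry=(2,0,3,0)
step 21 (P CAS): counter=9 r=(8,4,5,8) succ=(1,1,0,3) retry=(2,0,3,0)
step 22 (P LOAD): counter=9 r=(9,4,5,8) succ=(1,1,0,3) retry=(2,0,3,0)
step 23 (P CAS): counter=10 r=(9,4,5,8) succ=(2,1,0,3) retry=(2,0,3,0)
step 24 (S CAS): counter=10 r=(9,4,5,8) succ=(2,1,0,3) retry=(2,0,3,1)

counter=10 r=(9,4,5,8) succ=(2,1,0,3) retry=(2,0,3,1)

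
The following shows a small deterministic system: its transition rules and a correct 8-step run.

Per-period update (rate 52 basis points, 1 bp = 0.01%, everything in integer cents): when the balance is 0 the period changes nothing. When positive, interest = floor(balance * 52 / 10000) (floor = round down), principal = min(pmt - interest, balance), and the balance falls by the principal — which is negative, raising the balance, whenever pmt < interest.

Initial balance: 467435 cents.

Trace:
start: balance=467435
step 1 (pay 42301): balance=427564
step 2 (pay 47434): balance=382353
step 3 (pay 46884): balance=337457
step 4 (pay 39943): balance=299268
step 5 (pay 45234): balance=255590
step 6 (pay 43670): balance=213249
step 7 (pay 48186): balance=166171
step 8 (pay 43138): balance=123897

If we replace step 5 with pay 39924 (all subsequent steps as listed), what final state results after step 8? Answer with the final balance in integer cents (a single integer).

129289

(re-executing from step 5 with the substitution; state before step 5: balance=299268)
step 5 (pay 39924): balance=260900
step 6 (pay 43670): balance=218586
step 7 (pay 48186): balance=171536
step 8 (pay 43138): balance=129289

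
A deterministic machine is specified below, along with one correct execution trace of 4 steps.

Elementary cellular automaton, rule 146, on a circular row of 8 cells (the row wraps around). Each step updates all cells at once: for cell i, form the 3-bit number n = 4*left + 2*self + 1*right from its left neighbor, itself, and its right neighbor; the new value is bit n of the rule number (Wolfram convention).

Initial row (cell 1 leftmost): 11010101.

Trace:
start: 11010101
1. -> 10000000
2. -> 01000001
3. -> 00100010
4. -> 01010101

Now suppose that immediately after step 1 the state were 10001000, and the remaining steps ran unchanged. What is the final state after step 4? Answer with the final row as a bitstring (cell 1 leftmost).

state after step 1 := 10001000
2. -> 01010101
3. -> 00000000
4. -> 00000000

00000000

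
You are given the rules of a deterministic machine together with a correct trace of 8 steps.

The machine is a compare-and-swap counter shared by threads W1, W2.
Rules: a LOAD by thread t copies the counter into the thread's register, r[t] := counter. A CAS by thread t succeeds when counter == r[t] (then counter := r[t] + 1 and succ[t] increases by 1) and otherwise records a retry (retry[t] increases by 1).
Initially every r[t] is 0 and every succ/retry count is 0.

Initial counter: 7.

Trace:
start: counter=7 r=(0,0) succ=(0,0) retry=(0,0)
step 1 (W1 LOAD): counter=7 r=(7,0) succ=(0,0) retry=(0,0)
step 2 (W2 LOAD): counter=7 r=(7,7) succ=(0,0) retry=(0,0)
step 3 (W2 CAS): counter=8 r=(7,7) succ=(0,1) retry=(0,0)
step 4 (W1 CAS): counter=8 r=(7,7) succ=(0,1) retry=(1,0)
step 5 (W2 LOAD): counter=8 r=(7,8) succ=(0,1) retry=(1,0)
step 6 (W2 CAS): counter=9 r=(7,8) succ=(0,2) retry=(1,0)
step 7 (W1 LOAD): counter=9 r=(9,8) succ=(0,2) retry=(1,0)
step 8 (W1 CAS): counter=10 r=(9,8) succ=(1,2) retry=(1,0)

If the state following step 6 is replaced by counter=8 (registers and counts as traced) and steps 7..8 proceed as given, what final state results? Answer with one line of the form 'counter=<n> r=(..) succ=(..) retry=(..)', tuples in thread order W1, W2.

counter=9 r=(8,8) succ=(1,2) retry=(1,0)

state after step 6 := counter=8 r=(7,8) succ=(0,2) retry=(1,0)
step 7 (W1 LOAD): counter=8 r=(8,8) succ=(0,2) retry=(1,0)
step 8 (W1 CAS): counter=9 r=(8,8) succ=(1,2) retry=(1,0)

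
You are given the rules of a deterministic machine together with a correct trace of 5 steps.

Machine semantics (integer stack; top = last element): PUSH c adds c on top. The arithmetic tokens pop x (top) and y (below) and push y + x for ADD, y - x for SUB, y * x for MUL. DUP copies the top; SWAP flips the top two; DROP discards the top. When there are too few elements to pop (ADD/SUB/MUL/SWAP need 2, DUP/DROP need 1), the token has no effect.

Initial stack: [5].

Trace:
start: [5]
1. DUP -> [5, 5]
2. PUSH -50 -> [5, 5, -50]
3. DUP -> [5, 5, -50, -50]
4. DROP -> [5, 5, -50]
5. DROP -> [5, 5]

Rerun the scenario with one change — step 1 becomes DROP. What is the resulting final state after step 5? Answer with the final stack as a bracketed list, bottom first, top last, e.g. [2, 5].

(re-executing from step 1 with the substitution; state before step 1: [5])
1. DROP -> []
2. PUSH -50 -> [-50]
3. DUP -> [-50, -50]
4. DROP -> [-50]
5. DROP -> []

[]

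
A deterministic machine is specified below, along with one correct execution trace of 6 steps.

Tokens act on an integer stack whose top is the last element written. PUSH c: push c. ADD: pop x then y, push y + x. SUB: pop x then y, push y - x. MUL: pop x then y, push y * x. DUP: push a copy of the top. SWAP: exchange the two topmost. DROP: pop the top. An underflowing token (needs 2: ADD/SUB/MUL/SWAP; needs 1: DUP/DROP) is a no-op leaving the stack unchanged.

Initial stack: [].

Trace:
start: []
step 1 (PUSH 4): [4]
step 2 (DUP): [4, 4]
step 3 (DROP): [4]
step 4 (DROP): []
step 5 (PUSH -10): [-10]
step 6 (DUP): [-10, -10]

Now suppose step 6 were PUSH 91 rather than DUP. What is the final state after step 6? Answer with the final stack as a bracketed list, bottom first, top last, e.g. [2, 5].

(re-executing from step 6 with the substitution; state before step 6: [-10])
step 6 (PUSH 91): [-10, 91]

[-10, 91]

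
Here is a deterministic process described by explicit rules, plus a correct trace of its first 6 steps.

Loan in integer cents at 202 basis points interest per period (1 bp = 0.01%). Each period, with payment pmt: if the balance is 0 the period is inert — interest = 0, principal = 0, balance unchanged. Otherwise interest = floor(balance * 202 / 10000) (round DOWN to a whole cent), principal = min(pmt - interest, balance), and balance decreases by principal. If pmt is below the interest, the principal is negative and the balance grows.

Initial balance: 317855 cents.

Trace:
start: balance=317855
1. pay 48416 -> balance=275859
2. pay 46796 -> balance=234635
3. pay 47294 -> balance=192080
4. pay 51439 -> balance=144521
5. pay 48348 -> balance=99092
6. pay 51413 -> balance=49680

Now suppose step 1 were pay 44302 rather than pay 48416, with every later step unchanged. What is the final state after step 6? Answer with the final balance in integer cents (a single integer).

(re-executing from step 1 with the substitution; state before step 1: balance=317855)
1. pay 44302 -> balance=279973
2. pay 46796 -> balance=238832
3. pay 47294 -> balance=196362
4. pay 51439 -> balance=148889
5. pay 48348 -> balance=103548
6. pay 51413 -> balance=54226

54226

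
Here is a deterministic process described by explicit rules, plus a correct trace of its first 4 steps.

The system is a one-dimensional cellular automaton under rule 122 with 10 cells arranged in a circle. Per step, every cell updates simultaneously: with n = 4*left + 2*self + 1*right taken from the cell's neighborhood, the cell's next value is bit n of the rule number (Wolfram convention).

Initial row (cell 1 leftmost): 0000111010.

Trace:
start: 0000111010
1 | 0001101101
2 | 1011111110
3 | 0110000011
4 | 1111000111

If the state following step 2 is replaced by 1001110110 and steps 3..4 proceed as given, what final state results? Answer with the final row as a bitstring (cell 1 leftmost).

state after step 2 := 1001110110
3 | 0111011111
4 | 1101110001

1101110001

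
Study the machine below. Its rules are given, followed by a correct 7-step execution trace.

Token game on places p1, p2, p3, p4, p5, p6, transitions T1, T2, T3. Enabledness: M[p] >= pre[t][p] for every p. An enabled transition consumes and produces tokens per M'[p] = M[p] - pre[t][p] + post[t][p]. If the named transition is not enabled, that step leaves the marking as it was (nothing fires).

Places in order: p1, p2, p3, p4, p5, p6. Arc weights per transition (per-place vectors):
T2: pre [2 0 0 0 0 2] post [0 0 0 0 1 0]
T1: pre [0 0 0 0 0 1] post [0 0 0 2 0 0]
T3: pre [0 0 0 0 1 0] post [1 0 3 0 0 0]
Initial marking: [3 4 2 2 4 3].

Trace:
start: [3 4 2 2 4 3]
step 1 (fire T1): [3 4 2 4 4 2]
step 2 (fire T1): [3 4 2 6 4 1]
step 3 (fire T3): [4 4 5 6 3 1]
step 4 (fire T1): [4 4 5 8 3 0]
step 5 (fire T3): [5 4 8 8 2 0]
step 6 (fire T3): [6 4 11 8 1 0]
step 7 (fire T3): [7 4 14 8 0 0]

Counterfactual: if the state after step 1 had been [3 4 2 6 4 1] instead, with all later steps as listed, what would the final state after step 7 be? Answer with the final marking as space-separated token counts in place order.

7 4 14 8 0 0

state after step 1 := [3 4 2 6 4 1]
step 2 (fire T1): [3 4 2 8 4 0]
step 3 (fire T3): [4 4 5 8 3 0]
step 4 (fire T1): [4 4 5 8 3 0]
step 5 (fire T3): [5 4 8 8 2 0]
step 6 (fire T3): [6 4 11 8 1 0]
step 7 (fire T3): [7 4 14 8 0 0]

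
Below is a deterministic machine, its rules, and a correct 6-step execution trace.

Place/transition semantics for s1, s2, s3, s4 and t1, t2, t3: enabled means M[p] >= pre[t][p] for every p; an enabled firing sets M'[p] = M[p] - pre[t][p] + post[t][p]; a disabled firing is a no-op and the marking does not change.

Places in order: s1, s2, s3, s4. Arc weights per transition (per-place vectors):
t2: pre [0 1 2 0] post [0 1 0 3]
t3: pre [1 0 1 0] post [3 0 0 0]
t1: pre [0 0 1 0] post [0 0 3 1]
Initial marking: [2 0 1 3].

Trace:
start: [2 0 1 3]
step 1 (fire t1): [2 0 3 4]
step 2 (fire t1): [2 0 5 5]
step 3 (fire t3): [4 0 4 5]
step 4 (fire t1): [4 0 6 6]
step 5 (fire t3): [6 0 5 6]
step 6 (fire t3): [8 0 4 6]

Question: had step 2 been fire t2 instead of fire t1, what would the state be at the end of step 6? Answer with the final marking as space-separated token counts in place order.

8 0 2 5

(re-executing from step 2 with the substitution; state before step 2: [2 0 3 4])
step 2 (fire t2): [2 0 3 4]
step 3 (fire t3): [4 0 2 4]
step 4 (fire t1): [4 0 4 5]
step 5 (fire t3): [6 0 3 5]
step 6 (fire t3): [8 0 2 5]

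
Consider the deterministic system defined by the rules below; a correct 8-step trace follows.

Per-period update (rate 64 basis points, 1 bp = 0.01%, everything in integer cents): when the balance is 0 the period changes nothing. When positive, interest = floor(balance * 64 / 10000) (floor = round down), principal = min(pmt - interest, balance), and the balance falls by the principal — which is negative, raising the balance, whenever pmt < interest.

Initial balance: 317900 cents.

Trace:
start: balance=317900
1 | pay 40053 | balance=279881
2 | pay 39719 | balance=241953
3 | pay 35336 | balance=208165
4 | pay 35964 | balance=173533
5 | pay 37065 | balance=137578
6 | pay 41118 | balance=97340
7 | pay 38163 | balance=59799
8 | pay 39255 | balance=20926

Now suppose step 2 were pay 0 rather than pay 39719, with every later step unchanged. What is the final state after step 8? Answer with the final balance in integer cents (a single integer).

62196

(re-executing from step 2 with the substitution; state before step 2: balance=279881)
2 | pay 0 | balance=281672
3 | pay 35336 | balance=248138
4 | pay 35964 | balance=213762
5 | pay 37065 | balance=178065
6 | pay 41118 | balance=138086
7 | pay 38163 | balance=100806
8 | pay 39255 | balance=62196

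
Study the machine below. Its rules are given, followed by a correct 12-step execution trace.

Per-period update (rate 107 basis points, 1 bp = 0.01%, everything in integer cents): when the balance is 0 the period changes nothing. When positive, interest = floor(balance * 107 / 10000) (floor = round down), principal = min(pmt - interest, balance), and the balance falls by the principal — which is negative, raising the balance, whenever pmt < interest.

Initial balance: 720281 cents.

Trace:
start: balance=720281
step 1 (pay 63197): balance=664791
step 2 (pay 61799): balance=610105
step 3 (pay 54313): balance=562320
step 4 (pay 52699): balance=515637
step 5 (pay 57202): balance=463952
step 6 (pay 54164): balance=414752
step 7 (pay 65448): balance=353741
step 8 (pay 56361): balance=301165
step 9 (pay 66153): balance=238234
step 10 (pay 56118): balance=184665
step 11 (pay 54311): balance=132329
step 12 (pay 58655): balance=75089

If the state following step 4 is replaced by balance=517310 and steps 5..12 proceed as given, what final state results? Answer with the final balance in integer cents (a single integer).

state after step 4 := balance=517310
step 5 (pay 57202): balance=465643
step 6 (pay 54164): balance=416461
step 7 (pay 65448): balance=355469
step 8 (pay 56361): balance=302911
step 9 (pay 66153): balance=239999
step 10 (pay 56118): balance=186448
step 11 (pay 54311): balance=134131
step 12 (pay 58655): balance=76911

76911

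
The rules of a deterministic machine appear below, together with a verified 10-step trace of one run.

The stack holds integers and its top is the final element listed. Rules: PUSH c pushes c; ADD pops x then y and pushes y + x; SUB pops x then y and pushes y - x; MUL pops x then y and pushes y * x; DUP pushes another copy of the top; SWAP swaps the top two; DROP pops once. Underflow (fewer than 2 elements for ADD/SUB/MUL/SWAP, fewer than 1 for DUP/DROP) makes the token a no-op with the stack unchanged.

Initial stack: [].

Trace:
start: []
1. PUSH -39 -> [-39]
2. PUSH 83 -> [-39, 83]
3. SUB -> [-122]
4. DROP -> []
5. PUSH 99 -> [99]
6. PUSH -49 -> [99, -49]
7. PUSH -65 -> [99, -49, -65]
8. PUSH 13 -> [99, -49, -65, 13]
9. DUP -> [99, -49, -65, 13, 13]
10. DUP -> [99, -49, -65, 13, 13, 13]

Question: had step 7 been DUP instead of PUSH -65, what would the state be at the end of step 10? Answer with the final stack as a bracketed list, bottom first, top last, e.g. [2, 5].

[99, -49, -49, 13, 13, 13]

(re-executing from step 7 with the substitution; state before step 7: [99, -49])
7. DUP -> [99, -49, -49]
8. PUSH 13 -> [99, -49, -49, 13]
9. DUP -> [99, -49, -49, 13, 13]
10. DUP -> [99, -49, -49, 13, 13, 13]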